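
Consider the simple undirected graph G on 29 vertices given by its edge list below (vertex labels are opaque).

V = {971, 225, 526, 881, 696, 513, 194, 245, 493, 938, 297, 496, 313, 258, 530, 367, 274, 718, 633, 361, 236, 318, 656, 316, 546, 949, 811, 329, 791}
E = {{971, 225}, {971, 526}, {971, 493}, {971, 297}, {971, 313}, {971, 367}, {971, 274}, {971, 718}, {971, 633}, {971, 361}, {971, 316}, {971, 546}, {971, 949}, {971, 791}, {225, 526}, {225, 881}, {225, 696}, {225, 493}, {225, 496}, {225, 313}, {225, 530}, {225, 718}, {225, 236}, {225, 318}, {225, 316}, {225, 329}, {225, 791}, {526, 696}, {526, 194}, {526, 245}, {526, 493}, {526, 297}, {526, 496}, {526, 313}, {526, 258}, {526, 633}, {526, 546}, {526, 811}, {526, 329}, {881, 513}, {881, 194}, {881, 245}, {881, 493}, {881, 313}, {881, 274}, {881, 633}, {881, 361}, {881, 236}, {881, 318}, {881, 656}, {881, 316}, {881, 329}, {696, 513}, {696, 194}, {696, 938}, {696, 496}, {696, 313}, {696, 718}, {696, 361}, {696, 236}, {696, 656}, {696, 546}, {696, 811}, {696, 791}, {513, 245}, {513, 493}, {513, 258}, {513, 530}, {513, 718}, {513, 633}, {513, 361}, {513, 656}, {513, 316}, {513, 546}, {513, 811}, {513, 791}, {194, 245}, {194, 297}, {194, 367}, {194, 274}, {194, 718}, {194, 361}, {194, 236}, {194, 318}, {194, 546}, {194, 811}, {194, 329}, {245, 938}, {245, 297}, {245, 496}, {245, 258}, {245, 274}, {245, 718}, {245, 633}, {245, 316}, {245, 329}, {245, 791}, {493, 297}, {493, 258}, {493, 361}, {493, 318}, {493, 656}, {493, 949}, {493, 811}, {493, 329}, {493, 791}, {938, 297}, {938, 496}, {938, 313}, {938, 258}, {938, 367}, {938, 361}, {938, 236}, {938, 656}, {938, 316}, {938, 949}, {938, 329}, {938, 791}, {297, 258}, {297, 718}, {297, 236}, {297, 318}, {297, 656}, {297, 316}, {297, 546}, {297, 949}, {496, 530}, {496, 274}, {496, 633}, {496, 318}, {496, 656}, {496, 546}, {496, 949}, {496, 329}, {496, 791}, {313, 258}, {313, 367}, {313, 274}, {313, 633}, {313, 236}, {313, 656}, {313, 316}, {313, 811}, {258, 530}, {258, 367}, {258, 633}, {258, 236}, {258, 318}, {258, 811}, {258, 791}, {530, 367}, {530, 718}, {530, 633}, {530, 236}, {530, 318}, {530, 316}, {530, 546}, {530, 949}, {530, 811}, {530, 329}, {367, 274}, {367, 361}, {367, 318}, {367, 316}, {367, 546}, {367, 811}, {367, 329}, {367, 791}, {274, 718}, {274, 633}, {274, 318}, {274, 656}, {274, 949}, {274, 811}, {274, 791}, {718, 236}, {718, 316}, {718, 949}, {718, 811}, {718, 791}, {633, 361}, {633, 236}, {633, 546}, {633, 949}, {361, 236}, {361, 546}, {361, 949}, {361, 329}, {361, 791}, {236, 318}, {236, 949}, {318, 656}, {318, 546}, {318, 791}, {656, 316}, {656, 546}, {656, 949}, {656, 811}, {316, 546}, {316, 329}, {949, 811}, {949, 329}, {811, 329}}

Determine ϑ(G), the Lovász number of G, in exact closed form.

sqrt(29)

N(696) = {225, 526, 513, 194, 938, 496, 313, 718, 361, 236, 656, 546, 811, 791}, |N(696)| = 14.
deg(297) = 14; N(297) = {971, 526, 194, 245, 493, 938, 258, 718, 236, 318, 656, 316, 546, 949}.
N(245) = {526, 881, 513, 194, 938, 297, 496, 258, 274, 718, 633, 316, 329, 791}, |N(245)| = 14.
deg(881) = 14; N(881) = {225, 513, 194, 245, 493, 313, 274, 633, 361, 236, 318, 656, 316, 329}.
29-vertex 14-regular graph: SR(29,14,6,7) — a Paley graph.
The 3 distinct eigenvalues: [14.0, 2.1926, -3.1926].
−29·(-sqrt(29)/2 - 1/2) / ((14)−(-sqrt(29)/2 - 1/2)) = sqrt(29) = ϑ(G).
≈ 5.385164807 (to 9 d.p.).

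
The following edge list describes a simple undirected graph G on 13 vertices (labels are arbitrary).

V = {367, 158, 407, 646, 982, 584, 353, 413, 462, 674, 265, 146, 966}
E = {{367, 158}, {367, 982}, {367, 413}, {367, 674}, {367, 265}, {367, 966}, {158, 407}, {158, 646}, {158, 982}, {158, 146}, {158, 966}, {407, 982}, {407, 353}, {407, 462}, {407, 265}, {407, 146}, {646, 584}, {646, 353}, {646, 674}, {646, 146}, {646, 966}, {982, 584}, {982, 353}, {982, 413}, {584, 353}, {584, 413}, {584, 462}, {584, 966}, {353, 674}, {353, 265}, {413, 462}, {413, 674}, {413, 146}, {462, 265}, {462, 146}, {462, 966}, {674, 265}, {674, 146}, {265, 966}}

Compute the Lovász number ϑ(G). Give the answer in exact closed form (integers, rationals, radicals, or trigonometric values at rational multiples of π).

N(966) = {367, 158, 646, 584, 462, 265}, |N(966)| = 6.
N(407) = {158, 982, 353, 462, 265, 146}, |N(407)| = 6.
Vertex 413 has 6 neighbors: 367, 982, 584, 462, 674, 146.
Vertex 353 has 6 neighbors: 407, 646, 982, 584, 674, 265.
6-regular, N=13; Paley(13): SR with (k,λ,μ)=(6,2,3).
A has 3 distinct eigenvalues ≈ [6.0, 1.302776, -2.302776].
With N=13: ϑ(G) = 13·(-(-sqrt(13)/2 - 1/2))/(6−(-sqrt(13)/2 - 1/2)) = sqrt(13).
≈ 3.60555128 (to 8 d.p.).

sqrt(13)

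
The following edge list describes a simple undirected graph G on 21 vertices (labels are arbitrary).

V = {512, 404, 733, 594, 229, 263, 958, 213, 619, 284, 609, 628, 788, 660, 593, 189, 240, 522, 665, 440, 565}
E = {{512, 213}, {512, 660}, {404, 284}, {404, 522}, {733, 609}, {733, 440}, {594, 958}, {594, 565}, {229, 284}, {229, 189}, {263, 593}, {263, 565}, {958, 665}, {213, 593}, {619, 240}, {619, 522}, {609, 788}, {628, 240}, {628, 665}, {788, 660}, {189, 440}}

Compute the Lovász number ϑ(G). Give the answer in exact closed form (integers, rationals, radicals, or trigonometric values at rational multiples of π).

21*cos(pi/21)/(cos(pi/21) + 1)

Vertex 665 has 2 neighbors: 958, 628.
N(619) = {240, 522}, |N(619)| = 2.
Vertex 565 has 2 neighbors: 594, 263.
deg(958) = 2; N(958) = {594, 665}.
2-regular, N=21; the odd cycle C_{21}.
Distinct eigenvalues (to 4 d.p.): [2.0, 1.9111, 1.6525, 1.247, 0.7307, 0.1495, -0.445, -1.0, -1.4661, -1.8019, -1.9777].
With N=21: ϑ(G) = 21·(-(-1)*2*cos(pi/21))/(2−(-2*cos(pi/21))) = 21*cos(pi/21)/(cos(pi/21) + 1).
Numerically 10.4410325.
Check 10 ≤ 21*cos(pi/21)/(cos(pi/21) + 1) ≤ 11: both strict.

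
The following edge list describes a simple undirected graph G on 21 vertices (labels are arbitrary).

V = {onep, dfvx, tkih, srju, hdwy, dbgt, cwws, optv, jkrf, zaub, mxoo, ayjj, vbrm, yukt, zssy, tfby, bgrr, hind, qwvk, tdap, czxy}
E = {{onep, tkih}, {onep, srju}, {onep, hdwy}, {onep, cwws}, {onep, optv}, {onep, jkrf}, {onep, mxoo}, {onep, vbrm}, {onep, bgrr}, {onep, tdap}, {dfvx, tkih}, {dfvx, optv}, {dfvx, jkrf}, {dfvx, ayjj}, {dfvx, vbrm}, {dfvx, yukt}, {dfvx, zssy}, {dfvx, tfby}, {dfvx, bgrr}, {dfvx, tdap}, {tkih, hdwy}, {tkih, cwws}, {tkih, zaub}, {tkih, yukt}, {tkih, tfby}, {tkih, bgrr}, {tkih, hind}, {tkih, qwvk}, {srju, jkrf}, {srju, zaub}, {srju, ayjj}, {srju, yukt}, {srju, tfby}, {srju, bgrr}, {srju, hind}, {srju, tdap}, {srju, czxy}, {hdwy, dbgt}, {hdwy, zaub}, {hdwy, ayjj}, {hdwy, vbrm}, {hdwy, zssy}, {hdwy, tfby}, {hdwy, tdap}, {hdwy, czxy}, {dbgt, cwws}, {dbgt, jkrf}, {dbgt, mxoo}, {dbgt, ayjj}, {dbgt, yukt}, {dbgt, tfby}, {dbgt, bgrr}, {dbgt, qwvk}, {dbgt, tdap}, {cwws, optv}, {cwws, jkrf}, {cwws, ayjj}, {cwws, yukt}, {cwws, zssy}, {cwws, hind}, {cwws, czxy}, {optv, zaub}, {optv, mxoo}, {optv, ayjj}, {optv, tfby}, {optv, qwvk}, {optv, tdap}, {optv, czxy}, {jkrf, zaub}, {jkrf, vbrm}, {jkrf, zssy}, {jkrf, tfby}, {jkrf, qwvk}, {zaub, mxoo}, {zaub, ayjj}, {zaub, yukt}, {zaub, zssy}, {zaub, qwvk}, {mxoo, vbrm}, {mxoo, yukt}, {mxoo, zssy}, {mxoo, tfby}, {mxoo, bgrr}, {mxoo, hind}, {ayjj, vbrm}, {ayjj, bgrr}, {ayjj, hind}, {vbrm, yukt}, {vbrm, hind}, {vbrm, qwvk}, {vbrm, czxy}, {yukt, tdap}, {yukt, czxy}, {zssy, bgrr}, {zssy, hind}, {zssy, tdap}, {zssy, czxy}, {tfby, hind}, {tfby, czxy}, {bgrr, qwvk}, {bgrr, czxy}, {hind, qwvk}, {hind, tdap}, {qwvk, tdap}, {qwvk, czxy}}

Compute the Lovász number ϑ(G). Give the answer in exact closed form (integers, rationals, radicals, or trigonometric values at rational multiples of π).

6

Vertex zaub has 10 neighbors: tkih, srju, hdwy, optv, jkrf, mxoo, ayjj, yukt, zssy, qwvk.
N(optv) = {onep, dfvx, cwws, zaub, mxoo, ayjj, tfby, qwvk, tdap, czxy}, |N(optv)| = 10.
deg(srju) = 10; N(srju) = {onep, jkrf, zaub, ayjj, yukt, tfby, bgrr, hind, tdap, czxy}.
Vertex tdap has 10 neighbors: onep, dfvx, srju, hdwy, dbgt, optv, yukt, zssy, hind, qwvk.
Every vertex has degree 10 (N=21); this is K(7,2), the Kneser graph.
spec(A) ≈ [10.0, 1.0, -4.0] (distinct, 4 d.p.).
With N=21: ϑ(G) = 21·(-1*(-4))/(10−(-4)) = 6.
ϑ(G) ≈ 6.00000.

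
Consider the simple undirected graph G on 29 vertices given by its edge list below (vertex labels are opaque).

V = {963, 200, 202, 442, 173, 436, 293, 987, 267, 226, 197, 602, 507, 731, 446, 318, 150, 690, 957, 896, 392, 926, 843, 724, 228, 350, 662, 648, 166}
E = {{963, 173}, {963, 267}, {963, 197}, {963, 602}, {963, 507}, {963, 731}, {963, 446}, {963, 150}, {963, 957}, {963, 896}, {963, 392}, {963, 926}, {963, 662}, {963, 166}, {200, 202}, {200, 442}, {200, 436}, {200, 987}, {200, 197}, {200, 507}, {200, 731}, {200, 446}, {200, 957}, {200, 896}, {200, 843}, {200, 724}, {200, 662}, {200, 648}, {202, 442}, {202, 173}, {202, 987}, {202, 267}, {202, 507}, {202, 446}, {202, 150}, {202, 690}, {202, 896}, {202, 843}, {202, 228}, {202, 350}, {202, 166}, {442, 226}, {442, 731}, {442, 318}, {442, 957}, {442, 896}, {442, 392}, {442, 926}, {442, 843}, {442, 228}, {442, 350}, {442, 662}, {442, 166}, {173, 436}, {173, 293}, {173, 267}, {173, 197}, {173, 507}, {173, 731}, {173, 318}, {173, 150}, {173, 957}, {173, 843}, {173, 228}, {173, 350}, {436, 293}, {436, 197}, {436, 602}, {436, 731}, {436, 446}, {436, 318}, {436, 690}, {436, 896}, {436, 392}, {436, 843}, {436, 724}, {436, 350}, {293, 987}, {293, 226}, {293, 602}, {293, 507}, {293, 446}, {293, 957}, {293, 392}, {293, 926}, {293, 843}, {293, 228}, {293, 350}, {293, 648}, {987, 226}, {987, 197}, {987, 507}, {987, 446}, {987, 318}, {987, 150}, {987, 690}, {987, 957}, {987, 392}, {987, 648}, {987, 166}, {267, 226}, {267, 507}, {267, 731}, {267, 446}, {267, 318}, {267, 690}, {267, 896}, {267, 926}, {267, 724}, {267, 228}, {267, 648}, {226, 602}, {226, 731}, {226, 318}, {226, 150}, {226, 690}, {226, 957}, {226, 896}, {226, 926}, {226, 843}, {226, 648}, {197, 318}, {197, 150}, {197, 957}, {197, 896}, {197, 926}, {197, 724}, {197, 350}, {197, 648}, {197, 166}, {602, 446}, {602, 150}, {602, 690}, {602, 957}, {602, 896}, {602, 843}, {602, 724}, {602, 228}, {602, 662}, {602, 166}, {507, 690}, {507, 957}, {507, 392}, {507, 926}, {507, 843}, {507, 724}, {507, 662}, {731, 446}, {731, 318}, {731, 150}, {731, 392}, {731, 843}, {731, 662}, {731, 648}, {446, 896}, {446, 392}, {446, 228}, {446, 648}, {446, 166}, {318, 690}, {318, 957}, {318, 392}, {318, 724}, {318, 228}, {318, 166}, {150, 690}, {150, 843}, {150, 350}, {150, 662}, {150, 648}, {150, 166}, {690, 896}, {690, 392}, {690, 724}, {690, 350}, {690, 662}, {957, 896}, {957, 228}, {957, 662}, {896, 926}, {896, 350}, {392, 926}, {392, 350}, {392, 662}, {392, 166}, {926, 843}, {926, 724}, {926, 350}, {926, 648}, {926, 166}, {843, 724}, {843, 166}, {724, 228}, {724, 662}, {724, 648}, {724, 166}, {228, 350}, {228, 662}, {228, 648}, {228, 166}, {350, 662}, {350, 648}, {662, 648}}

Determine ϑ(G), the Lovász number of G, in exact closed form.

deg(392) = 14; N(392) = {963, 442, 436, 293, 987, 507, 731, 446, 318, 690, 926, 350, 662, 166}.
N(843) = {200, 202, 442, 173, 436, 293, 226, 602, 507, 731, 150, 926, 724, 166}, |N(843)| = 14.
deg(442) = 14; N(442) = {200, 202, 226, 731, 318, 957, 896, 392, 926, 843, 228, 350, 662, 166}.
deg(648) = 14; N(648) = {200, 293, 987, 267, 226, 197, 731, 446, 150, 926, 724, 228, 350, 662}.
deg(v) = 14 for all v (|V|=29); strongly regular (29,14,6,7).
The 3 distinct eigenvalues: [14.0, 2.1926, -3.1926].
−29·(-sqrt(29)/2 - 1/2) / ((14)−(-sqrt(29)/2 - 1/2)) = sqrt(29) = ϑ(G).
= 5.3852… (decimal).

sqrt(29)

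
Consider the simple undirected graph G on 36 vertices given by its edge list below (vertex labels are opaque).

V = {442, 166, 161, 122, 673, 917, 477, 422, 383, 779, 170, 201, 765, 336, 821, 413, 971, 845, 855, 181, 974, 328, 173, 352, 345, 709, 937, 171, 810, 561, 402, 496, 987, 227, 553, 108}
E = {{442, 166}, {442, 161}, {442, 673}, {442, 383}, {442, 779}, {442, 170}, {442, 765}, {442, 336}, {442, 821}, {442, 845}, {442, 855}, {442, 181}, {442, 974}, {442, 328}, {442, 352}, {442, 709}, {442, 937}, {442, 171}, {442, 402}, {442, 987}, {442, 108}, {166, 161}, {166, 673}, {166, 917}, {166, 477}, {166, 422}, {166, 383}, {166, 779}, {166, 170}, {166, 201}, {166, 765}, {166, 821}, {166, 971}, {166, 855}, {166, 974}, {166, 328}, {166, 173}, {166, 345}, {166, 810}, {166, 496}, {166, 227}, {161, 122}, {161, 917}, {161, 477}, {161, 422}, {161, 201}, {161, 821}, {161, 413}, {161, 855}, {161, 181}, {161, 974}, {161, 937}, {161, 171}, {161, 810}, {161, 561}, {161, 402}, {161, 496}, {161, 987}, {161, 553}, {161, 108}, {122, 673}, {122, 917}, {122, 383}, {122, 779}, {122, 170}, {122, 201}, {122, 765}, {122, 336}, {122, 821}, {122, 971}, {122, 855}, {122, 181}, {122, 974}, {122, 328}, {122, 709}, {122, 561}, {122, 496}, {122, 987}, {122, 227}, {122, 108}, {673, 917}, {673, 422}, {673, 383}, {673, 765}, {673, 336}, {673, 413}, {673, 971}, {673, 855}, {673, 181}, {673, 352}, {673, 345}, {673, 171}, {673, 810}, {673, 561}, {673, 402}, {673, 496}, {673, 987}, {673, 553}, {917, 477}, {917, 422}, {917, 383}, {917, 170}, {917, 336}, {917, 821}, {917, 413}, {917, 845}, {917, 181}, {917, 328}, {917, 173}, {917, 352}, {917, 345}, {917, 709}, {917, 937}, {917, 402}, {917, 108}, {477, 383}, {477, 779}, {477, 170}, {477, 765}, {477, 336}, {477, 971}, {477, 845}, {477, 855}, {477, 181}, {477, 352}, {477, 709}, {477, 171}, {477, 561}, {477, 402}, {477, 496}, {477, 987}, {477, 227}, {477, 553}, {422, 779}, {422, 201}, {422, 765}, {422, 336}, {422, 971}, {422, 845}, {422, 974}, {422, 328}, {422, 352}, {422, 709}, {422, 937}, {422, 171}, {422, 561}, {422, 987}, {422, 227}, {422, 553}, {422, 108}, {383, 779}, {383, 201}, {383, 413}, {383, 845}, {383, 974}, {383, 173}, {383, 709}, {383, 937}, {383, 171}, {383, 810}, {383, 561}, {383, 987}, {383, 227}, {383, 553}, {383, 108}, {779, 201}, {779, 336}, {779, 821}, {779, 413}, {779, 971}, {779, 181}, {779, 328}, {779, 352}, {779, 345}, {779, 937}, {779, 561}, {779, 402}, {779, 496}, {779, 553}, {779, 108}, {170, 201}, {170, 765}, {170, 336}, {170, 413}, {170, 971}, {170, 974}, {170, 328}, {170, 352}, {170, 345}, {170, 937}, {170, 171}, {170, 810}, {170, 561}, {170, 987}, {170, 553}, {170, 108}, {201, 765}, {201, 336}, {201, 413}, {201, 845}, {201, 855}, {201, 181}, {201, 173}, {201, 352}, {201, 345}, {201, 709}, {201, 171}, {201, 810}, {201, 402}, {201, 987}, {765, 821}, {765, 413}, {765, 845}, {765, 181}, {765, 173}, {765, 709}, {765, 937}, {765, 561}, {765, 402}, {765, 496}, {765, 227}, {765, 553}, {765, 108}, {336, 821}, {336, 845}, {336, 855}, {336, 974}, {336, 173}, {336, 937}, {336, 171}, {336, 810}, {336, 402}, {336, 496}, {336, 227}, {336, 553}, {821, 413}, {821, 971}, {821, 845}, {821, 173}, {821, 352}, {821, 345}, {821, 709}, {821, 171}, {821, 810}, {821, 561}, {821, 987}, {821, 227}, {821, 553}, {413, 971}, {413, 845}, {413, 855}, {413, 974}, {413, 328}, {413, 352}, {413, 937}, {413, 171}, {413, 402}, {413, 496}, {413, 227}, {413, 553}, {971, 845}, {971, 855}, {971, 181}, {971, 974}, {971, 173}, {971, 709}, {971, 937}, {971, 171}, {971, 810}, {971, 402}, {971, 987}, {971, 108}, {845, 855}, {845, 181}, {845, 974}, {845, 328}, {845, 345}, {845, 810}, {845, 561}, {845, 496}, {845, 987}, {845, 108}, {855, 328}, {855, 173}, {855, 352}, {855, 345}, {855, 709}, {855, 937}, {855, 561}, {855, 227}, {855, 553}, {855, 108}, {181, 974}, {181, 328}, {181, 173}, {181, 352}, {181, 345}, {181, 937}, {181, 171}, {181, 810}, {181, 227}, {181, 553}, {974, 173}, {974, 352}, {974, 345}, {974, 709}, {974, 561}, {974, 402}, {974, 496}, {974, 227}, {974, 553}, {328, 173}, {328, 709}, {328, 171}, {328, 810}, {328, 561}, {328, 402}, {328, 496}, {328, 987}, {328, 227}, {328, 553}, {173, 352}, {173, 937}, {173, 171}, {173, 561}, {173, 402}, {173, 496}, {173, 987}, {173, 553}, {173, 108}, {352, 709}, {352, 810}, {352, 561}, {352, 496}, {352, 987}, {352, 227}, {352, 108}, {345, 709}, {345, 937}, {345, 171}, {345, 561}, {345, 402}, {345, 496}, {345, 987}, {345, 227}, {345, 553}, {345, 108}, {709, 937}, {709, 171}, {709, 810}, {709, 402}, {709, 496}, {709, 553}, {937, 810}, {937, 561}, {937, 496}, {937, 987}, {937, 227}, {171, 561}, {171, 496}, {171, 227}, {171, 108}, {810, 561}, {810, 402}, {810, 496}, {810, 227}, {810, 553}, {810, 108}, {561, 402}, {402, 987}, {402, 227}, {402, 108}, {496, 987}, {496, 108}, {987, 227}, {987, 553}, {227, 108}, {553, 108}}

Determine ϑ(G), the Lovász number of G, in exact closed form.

N(709) = {442, 122, 917, 477, 422, 383, 201, 765, 821, 971, 855, 974, 328, 352, 345, 937, 171, 810, 402, 496, 553}, |N(709)| = 21.
deg(673) = 21; N(673) = {442, 166, 122, 917, 422, 383, 765, 336, 413, 971, 855, 181, 352, 345, 171, 810, 561, 402, 496, 987, 553}.
Vertex 402 has 21 neighbors: 442, 161, 673, 917, 477, 779, 201, 765, 336, 413, 971, 974, 328, 173, 345, 709, 810, 561, 987, 227, 108.
Vertex 328 has 21 neighbors: 442, 166, 122, 917, 422, 779, 170, 413, 845, 855, 181, 173, 709, 171, 810, 561, 402, 496, 987, 227, 553.
21-regular, N=36; Kneser K(9,2) on C(9,2)=36 vertices.
A has 3 distinct eigenvalues ≈ [21.0, 1.0, -6.0].
With N=36: ϑ(G) = 36·(-1*(-6))/(21−(-6)) = 8.
Numerically 8.00000000.

8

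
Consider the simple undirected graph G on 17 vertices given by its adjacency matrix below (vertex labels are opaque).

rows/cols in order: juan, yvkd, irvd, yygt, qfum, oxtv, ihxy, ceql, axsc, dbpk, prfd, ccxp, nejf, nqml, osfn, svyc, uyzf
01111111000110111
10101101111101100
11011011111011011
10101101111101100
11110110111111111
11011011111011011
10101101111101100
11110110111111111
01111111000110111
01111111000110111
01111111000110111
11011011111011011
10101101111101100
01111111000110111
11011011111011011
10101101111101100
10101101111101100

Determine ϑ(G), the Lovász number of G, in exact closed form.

Vertex yvkd has 11 neighbors: juan, irvd, qfum, oxtv, ceql, axsc, dbpk, prfd, ccxp, nqml, osfn.
Vertex juan has 12 neighbors: yvkd, irvd, yygt, qfum, oxtv, ihxy, ceql, ccxp, nejf, osfn, svyc, uyzf.
Vertex ihxy has 11 neighbors: juan, irvd, qfum, oxtv, ceql, axsc, dbpk, prfd, ccxp, nqml, osfn.
N(nejf) = {juan, irvd, qfum, oxtv, ceql, axsc, dbpk, prfd, ccxp, nqml, osfn}, |N(nejf)| = 11.
K_{6,5,4,2} (perfect); ϑ(G) = α(G) = max{6,5,4,2} = 6.
= 6.00000… (decimal).
Sandwich: α(G)=6 ≤ ϑ(G)=6 ≤ χ(Ḡ)=6 (collapsed).

6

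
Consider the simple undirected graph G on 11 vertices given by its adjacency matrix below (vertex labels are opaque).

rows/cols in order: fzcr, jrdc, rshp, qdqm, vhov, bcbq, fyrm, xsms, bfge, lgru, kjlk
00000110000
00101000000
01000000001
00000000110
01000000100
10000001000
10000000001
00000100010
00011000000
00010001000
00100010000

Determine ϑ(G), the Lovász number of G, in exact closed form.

11*cos(pi/11)/(cos(pi/11) + 1)

deg(bfge) = 2; N(bfge) = {qdqm, vhov}.
N(kjlk) = {rshp, fyrm}, |N(kjlk)| = 2.
N(xsms) = {bcbq, lgru}, |N(xsms)| = 2.
Vertex fyrm has 2 neighbors: fzcr, kjlk.
deg(v) = 2 for all v (|V|=11); a single 11-cycle (edge-transitive).
A has 6 distinct eigenvalues ≈ [2.0, 1.682507, 0.83083, -0.28463, -1.309721, -1.918986].
Lovász: ϑ = −11(-2*cos(pi/11))/(2+-(-1)*2*cos(pi/11)) = 11*cos(pi/11)/(cos(pi/11) + 1).
≈ 5.38630291 (to 8 d.p.).
Sandwich: α(G)=5 ≤ ϑ(G)=11*cos(pi/11)/(cos(pi/11) + 1) ≤ χ(Ḡ)=6 (both strict).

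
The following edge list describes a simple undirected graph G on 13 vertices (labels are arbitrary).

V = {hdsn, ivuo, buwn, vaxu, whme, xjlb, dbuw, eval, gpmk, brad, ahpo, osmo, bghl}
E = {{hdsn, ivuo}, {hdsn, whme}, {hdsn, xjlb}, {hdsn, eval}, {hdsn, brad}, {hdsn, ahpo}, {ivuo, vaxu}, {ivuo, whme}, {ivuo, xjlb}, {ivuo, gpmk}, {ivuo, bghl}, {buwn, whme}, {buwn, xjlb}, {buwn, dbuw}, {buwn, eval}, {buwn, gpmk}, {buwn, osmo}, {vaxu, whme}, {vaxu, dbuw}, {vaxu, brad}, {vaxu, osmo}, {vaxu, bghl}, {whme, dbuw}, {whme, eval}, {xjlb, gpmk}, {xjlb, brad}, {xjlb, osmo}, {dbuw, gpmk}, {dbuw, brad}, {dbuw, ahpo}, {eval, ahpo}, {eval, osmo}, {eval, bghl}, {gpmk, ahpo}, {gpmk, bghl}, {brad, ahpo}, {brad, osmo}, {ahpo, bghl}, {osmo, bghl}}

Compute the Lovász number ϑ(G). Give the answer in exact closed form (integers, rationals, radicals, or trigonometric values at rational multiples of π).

sqrt(13)

N(eval) = {hdsn, buwn, whme, ahpo, osmo, bghl}, |N(eval)| = 6.
N(whme) = {hdsn, ivuo, buwn, vaxu, dbuw, eval}, |N(whme)| = 6.
N(vaxu) = {ivuo, whme, dbuw, brad, osmo, bghl}, |N(vaxu)| = 6.
N(buwn) = {whme, xjlb, dbuw, eval, gpmk, osmo}, |N(buwn)| = 6.
deg(v) = 6 for all v (|V|=13); Paley(13): SR with (k,λ,μ)=(6,2,3).
A has 3 distinct eigenvalues ≈ [6.0, 1.3028, -2.3028].
−13·(-sqrt(13)/2 - 1/2) / ((6)−(-sqrt(13)/2 - 1/2)) = sqrt(13) = ϑ(G).
≈ 3.605551 (to 6 d.p.).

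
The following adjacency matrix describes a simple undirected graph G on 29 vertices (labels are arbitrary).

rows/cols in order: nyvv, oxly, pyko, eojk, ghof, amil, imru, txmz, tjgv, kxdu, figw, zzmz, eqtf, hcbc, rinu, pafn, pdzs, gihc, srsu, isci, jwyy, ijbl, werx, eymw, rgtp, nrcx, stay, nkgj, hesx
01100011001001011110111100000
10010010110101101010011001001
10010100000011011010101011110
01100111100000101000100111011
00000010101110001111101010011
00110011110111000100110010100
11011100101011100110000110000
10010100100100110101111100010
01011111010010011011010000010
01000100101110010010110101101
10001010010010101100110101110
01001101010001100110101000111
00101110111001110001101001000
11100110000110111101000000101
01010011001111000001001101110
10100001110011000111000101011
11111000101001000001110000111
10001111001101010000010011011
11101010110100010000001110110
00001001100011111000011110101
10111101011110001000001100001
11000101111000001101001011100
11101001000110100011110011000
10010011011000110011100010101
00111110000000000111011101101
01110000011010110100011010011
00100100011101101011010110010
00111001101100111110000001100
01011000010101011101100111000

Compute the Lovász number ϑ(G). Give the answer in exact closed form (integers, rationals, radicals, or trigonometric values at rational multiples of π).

deg(pyko) = 14; N(pyko) = {nyvv, eojk, amil, eqtf, hcbc, pafn, pdzs, srsu, jwyy, werx, rgtp, nrcx, stay, nkgj}.
deg(pdzs) = 14; N(pdzs) = {nyvv, oxly, pyko, eojk, ghof, tjgv, figw, hcbc, isci, jwyy, ijbl, stay, nkgj, hesx}.
Vertex hesx has 14 neighbors: oxly, eojk, ghof, kxdu, zzmz, hcbc, pafn, pdzs, gihc, isci, jwyy, eymw, rgtp, nrcx.
N(hcbc) = {nyvv, oxly, pyko, amil, imru, zzmz, eqtf, rinu, pafn, pdzs, gihc, isci, stay, hesx}, |N(hcbc)| = 14.
29-vertex 14-regular graph: strongly regular (29,14,6,7).
The 3 distinct eigenvalues: [14.0, 2.193, -3.193].
−29·(-sqrt(29)/2 - 1/2) / ((14)−(-sqrt(29)/2 - 1/2)) = sqrt(29) = ϑ(G).
≈ 5.3851648 (to 7 d.p.).

sqrt(29)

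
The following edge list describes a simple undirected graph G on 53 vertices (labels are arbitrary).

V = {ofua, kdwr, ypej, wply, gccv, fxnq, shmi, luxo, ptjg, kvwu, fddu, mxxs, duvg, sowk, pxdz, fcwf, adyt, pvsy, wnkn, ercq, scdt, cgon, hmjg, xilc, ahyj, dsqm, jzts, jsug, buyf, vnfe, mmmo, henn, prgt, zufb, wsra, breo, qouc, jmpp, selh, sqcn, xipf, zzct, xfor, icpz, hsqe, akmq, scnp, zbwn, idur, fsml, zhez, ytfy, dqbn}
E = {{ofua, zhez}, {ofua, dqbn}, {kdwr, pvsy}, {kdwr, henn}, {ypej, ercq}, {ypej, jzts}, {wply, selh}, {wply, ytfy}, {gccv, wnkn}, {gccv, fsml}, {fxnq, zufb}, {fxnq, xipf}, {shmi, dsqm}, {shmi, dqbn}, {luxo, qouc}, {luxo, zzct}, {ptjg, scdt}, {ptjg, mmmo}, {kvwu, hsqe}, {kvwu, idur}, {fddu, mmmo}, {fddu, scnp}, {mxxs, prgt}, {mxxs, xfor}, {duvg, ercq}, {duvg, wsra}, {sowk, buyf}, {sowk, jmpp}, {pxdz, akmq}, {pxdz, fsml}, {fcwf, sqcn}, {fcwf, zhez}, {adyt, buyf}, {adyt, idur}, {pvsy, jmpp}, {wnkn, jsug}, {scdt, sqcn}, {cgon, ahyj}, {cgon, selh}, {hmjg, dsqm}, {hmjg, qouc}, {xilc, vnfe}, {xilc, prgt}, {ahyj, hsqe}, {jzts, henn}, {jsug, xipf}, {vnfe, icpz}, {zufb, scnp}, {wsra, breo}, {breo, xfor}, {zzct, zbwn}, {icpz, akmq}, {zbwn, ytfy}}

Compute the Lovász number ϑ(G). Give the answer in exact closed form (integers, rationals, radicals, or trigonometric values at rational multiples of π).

N(zufb) = {fxnq, scnp}, |N(zufb)| = 2.
deg(ahyj) = 2; N(ahyj) = {cgon, hsqe}.
deg(fxnq) = 2; N(fxnq) = {zufb, xipf}.
N(pvsy) = {kdwr, jmpp}, |N(pvsy)| = 2.
53-vertex 2-regular graph: the odd cycle C_{53}.
Distinct eigenvalues (to 6 d.p.): [2.0, 1.985962, 1.944046, 1.874839, 1.779314, 1.658811, 1.515022, 1.349966, 1.165959, 0.965584, 0.751655, 0.527174, 0.295293, 0.059267, -0.177592, -0.411957, -0.64054, -0.86013, -1.067647, -1.260176, -1.435015, -1.589709, -1.722087, -1.830291, -1.912802, -1.968461, -1.996487].
−53·(-2*cos(pi/53)) / ((2)−(-2*cos(pi/53))) = 53*cos(pi/53)/(cos(pi/53) + 1) = ϑ(G).
ϑ(G) ≈ 26.4767.
Lovász sandwich 26 ≤ 53*cos(pi/53)/(cos(pi/53) + 1) ≤ 27: both strict.

53*cos(pi/53)/(cos(pi/53) + 1)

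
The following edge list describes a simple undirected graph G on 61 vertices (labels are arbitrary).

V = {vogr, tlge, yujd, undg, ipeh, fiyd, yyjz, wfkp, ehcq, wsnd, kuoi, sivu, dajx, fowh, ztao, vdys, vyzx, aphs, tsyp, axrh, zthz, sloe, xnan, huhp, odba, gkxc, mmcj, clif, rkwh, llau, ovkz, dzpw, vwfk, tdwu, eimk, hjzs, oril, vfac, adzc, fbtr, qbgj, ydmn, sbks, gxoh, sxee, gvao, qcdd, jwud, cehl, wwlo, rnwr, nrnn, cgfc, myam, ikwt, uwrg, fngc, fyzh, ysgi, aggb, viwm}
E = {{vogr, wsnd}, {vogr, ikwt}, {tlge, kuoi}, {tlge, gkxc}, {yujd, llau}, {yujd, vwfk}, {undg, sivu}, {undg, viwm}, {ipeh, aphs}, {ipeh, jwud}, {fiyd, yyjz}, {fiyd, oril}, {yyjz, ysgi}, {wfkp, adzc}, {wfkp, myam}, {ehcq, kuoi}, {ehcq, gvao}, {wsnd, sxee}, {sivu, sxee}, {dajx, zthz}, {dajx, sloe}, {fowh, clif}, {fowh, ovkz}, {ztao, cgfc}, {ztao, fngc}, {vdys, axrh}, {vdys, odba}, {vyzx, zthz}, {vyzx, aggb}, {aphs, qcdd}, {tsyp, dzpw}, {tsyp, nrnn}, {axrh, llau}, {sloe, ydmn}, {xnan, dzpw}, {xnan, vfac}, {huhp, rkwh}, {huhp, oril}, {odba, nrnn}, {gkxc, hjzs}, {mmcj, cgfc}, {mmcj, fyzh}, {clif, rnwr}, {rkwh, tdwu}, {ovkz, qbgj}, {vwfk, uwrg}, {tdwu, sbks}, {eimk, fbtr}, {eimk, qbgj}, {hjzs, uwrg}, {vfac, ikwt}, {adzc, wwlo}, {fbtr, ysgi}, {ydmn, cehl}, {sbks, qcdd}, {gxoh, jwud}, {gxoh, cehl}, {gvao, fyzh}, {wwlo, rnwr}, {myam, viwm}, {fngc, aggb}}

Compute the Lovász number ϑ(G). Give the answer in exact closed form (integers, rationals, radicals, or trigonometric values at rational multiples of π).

61*cos(pi/61)/(cos(pi/61) + 1)

N(ovkz) = {fowh, qbgj}, |N(ovkz)| = 2.
N(qcdd) = {aphs, sbks}, |N(qcdd)| = 2.
N(mmcj) = {cgfc, fyzh}, |N(mmcj)| = 2.
Vertex hjzs has 2 neighbors: gkxc, uwrg.
61-vertex 2-regular graph: a single 61-cycle (edge-transitive).
Distinct eigenvalues (to 3 d.p.): [2.0, 1.989, 1.958, 1.905, 1.833, 1.741, 1.63, 1.502, 1.359, 1.2, 1.03, 0.848, 0.657, 0.459, 0.257, 0.051, -0.154, -0.359, -0.559, -0.753, -0.94, -1.116, -1.281, -1.432, -1.568, -1.688, -1.789, -1.871, -1.934, -1.976, -1.997].
Lovász (edge-transitive): ϑ = −61·(-2*cos(pi/61))/((2)−(-2*cos(pi/61))) = 61*cos(pi/61)/(cos(pi/61) + 1).
≈ 30.47976646 (to 8 d.p.).
30 ≤ 61*cos(pi/61)/(cos(pi/61) + 1) ≤ 31: both strict.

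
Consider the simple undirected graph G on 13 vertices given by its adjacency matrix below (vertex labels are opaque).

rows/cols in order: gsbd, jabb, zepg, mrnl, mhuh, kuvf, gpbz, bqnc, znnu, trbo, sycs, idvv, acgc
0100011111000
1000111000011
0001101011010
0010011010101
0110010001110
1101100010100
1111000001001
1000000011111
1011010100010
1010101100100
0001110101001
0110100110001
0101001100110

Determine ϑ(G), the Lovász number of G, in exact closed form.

N(trbo) = {gsbd, zepg, mhuh, gpbz, bqnc, sycs}, |N(trbo)| = 6.
N(znnu) = {gsbd, zepg, mrnl, kuvf, bqnc, idvv}, |N(znnu)| = 6.
deg(idvv) = 6; N(idvv) = {jabb, zepg, mhuh, bqnc, znnu, acgc}.
deg(mhuh) = 6; N(mhuh) = {jabb, zepg, kuvf, trbo, sycs, idvv}.
Every vertex has degree 6 (N=13); strongly regular (13,6,2,3).
spec(A) ≈ [6.0, 1.302776, -2.302776] (distinct, 6 d.p.).
With N=13: ϑ(G) = 13·(-(-sqrt(13)/2 - 1/2))/(6−(-sqrt(13)/2 - 1/2)) = sqrt(13).
≈ 3.605551 (to 6 d.p.).

sqrt(13)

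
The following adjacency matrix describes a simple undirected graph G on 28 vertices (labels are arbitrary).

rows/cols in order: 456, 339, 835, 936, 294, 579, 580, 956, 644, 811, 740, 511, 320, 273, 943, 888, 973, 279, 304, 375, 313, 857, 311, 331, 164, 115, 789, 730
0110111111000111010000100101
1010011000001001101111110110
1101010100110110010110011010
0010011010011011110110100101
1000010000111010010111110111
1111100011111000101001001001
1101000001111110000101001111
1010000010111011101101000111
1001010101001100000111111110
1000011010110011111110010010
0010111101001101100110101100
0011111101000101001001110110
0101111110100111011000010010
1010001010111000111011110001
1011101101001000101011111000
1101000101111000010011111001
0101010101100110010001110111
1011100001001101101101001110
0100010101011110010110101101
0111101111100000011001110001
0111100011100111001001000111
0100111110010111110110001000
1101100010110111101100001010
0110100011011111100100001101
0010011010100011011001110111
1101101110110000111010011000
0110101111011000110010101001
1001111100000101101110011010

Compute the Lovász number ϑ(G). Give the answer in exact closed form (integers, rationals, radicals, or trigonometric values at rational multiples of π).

Vertex 956 has 15 neighbors: 456, 835, 644, 740, 511, 320, 943, 888, 973, 304, 375, 857, 115, 789, 730.
N(311) = {456, 339, 936, 294, 644, 740, 511, 273, 943, 888, 973, 304, 375, 164, 789}, |N(311)| = 15.
deg(294) = 15; N(294) = {456, 579, 740, 511, 320, 943, 279, 375, 313, 857, 311, 331, 115, 789, 730}.
deg(789) = 15; N(789) = {339, 835, 294, 580, 956, 644, 811, 511, 320, 973, 279, 313, 311, 164, 730}.
deg(v) = 15 for all v (|V|=28); Kneser K(8,2) on C(8,2)=28 vertices.
The 3 distinct eigenvalues: [15.0, 1.0, -5.0].
With N=28: ϑ(G) = 28·(-1*(-5))/(15−(-5)) = 7.
ϑ(G) ≈ 7.00000.

7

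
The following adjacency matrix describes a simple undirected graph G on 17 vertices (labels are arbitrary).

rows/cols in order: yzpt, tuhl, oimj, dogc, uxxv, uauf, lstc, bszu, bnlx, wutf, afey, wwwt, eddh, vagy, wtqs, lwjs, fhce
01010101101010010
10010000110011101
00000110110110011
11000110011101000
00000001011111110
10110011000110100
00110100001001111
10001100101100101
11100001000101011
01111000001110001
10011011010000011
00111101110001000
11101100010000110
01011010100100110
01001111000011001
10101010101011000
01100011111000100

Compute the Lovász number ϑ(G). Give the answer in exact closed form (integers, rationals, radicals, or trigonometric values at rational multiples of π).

sqrt(17)

Vertex bszu has 8 neighbors: yzpt, uxxv, uauf, bnlx, afey, wwwt, wtqs, fhce.
deg(wtqs) = 8; N(wtqs) = {tuhl, uxxv, uauf, lstc, bszu, eddh, vagy, fhce}.
Vertex fhce has 8 neighbors: tuhl, oimj, lstc, bszu, bnlx, wutf, afey, wtqs.
deg(wutf) = 8; N(wutf) = {tuhl, oimj, dogc, uxxv, afey, wwwt, eddh, fhce}.
Regular of degree 8 on 17 vertices: SR(17,8,3,4) — a Paley graph.
A has 3 distinct eigenvalues ≈ [8.0, 1.5616, -2.5616].
With N=17: ϑ(G) = 17·(-(-sqrt(17)/2 - 1/2))/(8−(-sqrt(17)/2 - 1/2)) = sqrt(17).
= 4.12310563… (decimal).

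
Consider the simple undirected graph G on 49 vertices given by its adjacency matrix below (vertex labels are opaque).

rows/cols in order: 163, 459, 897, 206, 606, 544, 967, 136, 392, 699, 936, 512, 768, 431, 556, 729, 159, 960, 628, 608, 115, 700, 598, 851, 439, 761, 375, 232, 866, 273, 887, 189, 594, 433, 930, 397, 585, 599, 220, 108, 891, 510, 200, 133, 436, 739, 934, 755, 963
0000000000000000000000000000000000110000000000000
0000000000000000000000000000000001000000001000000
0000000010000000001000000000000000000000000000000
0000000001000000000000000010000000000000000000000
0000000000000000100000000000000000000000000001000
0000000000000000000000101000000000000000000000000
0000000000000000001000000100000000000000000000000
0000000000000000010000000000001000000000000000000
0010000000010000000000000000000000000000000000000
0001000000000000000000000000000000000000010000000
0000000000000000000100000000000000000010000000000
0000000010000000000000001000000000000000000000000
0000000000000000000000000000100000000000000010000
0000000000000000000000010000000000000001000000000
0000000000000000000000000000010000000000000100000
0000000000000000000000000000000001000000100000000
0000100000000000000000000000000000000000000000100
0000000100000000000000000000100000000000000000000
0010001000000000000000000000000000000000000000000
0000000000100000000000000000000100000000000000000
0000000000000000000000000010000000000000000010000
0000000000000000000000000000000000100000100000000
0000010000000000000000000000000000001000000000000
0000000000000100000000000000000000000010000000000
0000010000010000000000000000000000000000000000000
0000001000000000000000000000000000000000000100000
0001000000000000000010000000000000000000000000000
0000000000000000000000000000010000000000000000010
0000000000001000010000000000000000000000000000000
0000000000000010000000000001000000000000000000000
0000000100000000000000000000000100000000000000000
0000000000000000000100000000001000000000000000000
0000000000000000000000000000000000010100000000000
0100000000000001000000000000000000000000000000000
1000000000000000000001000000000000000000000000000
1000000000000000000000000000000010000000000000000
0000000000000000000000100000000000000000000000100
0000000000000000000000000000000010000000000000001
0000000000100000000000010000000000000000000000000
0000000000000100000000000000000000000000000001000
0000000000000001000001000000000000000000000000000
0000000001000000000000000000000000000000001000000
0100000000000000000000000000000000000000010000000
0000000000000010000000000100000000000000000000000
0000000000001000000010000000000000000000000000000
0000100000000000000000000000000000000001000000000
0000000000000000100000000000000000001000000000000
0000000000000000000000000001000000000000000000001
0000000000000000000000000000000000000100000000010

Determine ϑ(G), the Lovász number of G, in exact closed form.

deg(439) = 2; N(439) = {544, 512}.
N(599) = {594, 963}, |N(599)| = 2.
deg(606) = 2; N(606) = {159, 739}.
N(273) = {556, 232}, |N(273)| = 2.
deg(v) = 2 for all v (|V|=49); a single 49-cycle (edge-transitive).
The 25 distinct eigenvalues: [2.0, 1.98358, 1.93459, 1.85383, 1.74264, 1.60283, 1.4367, 1.24698, 1.03679, 0.80957, 0.56906, 0.3192, 0.0641, -0.19205, -0.44504, -0.69073, -0.92508, -1.14423, -1.3446, -1.52289, -1.67618, -1.80194, -1.89811, -1.96312, -1.99589].
Lovász (edge-transitive): ϑ = −49·(-2*cos(pi/49))/((2)−(-2*cos(pi/49))) = 49*cos(pi/49)/(cos(pi/49) + 1).
Numerically 24.4748.
24 ≤ 49*cos(pi/49)/(cos(pi/49) + 1) ≤ 25: both strict.

49*cos(pi/49)/(cos(pi/49) + 1)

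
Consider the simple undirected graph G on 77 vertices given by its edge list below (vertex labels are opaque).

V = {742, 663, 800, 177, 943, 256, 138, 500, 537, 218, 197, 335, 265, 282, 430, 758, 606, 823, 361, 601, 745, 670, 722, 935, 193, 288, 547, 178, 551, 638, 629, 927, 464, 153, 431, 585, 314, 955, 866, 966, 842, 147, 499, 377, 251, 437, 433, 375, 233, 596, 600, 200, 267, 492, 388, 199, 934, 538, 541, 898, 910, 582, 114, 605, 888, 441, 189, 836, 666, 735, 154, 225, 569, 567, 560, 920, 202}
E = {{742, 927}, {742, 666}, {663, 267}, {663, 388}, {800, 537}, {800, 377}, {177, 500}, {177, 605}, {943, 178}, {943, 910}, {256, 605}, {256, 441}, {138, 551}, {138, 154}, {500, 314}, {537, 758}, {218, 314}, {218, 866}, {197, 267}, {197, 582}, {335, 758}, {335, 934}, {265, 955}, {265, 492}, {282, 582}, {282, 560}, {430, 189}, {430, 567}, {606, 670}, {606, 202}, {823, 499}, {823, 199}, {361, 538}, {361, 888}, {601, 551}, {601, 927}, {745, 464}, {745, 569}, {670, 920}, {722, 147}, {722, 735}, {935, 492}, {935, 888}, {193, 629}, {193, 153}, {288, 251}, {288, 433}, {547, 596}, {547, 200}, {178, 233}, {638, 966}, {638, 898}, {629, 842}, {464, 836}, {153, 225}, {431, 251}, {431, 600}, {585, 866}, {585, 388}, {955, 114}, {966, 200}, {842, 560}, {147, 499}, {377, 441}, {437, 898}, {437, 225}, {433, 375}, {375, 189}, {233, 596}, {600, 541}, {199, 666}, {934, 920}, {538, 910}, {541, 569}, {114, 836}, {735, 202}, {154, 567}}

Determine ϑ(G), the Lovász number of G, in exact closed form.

77*cos(pi/77)/(cos(pi/77) + 1)

Vertex 842 has 2 neighbors: 629, 560.
Vertex 935 has 2 neighbors: 492, 888.
N(251) = {288, 431}, |N(251)| = 2.
N(551) = {138, 601}, |N(551)| = 2.
Every vertex has degree 2 (N=77); a single 77-cycle (edge-transitive).
Distinct eigenvalues (to 5 d.p.): [2.0, 1.99335, 1.97342, 1.94037, 1.89441, 1.83583, 1.76504, 1.68251, 1.58877, 1.48447, 1.37028, 1.24698, 1.11538, 0.97635, 0.83083, 0.67978, 0.5242, 0.36514, 0.20365, 0.0408, -0.12232, -0.28463, -0.44504, -0.60249, -0.75593, -0.90434, -1.04674, -1.18216, -1.30972, -1.42856, -1.5379, -1.637, -1.72521, -1.80194, -1.86667, -1.91899, -1.95853, -1.98504, -1.99834].
λ_max=2, λ_min=-2*cos(pi/77); ϑ = −77·λ_min/(λ_max−λ_min) = 77*cos(pi/77)/(cos(pi/77) + 1).
= 38.4839735… (decimal).
38 ≤ 77*cos(pi/77)/(cos(pi/77) + 1) ≤ 39: both strict.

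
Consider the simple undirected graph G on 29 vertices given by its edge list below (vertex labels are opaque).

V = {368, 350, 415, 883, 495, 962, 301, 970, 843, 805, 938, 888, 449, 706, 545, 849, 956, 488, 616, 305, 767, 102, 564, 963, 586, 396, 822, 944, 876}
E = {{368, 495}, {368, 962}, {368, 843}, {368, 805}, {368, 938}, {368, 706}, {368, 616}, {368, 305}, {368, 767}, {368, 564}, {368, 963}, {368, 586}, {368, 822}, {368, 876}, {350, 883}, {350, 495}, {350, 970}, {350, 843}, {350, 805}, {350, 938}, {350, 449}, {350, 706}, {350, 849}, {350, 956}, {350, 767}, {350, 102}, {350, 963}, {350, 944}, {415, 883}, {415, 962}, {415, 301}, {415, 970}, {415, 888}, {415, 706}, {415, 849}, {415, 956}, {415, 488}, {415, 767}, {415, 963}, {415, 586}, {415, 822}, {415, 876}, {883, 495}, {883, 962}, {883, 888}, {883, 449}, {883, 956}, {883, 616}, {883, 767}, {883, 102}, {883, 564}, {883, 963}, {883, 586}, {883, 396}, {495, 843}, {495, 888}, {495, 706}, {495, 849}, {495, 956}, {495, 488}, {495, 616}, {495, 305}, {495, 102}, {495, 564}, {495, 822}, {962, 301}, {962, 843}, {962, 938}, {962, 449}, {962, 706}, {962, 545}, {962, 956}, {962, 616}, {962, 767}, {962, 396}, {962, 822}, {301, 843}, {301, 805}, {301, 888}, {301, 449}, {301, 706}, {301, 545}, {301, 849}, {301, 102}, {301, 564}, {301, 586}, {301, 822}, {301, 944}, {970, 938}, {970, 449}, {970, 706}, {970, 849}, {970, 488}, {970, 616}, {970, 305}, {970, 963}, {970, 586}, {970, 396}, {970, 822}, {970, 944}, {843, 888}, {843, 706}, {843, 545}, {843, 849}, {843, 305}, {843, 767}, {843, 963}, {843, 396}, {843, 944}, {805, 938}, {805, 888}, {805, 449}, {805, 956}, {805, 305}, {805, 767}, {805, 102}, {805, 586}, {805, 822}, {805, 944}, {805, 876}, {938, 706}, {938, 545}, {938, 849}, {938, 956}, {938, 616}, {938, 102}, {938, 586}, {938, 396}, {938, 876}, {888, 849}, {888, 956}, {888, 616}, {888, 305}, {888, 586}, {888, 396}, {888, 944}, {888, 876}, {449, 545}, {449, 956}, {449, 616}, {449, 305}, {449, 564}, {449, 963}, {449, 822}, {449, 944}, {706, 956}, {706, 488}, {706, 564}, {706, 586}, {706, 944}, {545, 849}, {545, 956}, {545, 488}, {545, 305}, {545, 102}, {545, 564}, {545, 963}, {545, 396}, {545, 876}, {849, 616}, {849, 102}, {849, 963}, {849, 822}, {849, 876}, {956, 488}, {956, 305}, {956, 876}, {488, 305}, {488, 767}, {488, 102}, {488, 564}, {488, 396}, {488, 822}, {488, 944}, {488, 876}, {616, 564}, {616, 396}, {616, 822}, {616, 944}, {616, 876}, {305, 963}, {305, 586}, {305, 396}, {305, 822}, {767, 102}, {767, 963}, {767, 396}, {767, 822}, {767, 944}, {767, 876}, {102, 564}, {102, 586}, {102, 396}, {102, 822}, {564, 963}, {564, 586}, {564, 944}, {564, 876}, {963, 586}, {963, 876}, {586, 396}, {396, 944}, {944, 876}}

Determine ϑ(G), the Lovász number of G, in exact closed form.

Vertex 956 has 14 neighbors: 350, 415, 883, 495, 962, 805, 938, 888, 449, 706, 545, 488, 305, 876.
N(368) = {495, 962, 843, 805, 938, 706, 616, 305, 767, 564, 963, 586, 822, 876}, |N(368)| = 14.
Vertex 876 has 14 neighbors: 368, 415, 805, 938, 888, 545, 849, 956, 488, 616, 767, 564, 963, 944.
Vertex 822 has 14 neighbors: 368, 415, 495, 962, 301, 970, 805, 449, 849, 488, 616, 305, 767, 102.
Every vertex has degree 14 (N=29); strongly regular (29,14,6,7).
A has 3 distinct eigenvalues ≈ [14.0, 2.192582, -3.192582].
Lovász: ϑ = −29(-sqrt(29)/2 - 1/2)/(14+-(-sqrt(29)/2 - 1/2)) = sqrt(29).
= 5.3852… (decimal).

sqrt(29)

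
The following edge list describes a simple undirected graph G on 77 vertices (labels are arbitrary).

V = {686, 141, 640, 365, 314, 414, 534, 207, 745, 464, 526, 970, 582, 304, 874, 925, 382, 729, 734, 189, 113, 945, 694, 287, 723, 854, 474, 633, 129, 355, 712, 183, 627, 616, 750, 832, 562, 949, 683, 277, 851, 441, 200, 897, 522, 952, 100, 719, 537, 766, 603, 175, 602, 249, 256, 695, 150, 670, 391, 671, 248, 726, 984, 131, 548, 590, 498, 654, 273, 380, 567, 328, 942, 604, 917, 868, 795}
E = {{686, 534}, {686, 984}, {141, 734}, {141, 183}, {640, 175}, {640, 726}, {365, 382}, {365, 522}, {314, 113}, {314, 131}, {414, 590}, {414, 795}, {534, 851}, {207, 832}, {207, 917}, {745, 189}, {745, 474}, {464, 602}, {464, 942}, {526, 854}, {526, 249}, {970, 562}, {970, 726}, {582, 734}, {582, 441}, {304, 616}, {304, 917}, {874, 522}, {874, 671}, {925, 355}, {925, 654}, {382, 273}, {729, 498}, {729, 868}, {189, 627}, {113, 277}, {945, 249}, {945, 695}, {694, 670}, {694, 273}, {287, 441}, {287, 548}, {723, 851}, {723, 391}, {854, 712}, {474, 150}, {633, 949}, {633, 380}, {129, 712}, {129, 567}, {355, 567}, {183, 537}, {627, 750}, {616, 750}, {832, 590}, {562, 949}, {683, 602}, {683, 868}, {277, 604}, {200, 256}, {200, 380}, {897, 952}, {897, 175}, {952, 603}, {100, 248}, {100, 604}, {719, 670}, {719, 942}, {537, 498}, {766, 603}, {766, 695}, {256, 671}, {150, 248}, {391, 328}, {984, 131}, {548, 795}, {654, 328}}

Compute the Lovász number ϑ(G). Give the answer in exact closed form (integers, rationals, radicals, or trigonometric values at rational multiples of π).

Vertex 256 has 2 neighbors: 200, 671.
Vertex 952 has 2 neighbors: 897, 603.
deg(854) = 2; N(854) = {526, 712}.
deg(382) = 2; N(382) = {365, 273}.
deg(v) = 2 for all v (|V|=77); connected 2-regular on 77 ⇒ C_{77}.
The 39 distinct eigenvalues: [2.0, 1.993, 1.973, 1.94, 1.894, 1.836, 1.765, 1.683, 1.589, 1.484, 1.37, 1.247, 1.115, 0.976, 0.831, 0.68, 0.524, 0.365, 0.204, 0.041, -0.122, -0.285, -0.445, -0.602, -0.756, -0.904, -1.047, -1.182, -1.31, -1.429, -1.538, -1.637, -1.725, -1.802, -1.867, -1.919, -1.959, -1.985, -1.998].
Lovász (edge-transitive): ϑ = −77·(-2*cos(pi/77))/((2)−(-2*cos(pi/77))) = 77*cos(pi/77)/(cos(pi/77) + 1).
≈ 38.48397 (to 5 d.p.).
Sandwich: α(G)=38 ≤ ϑ(G)=77*cos(pi/77)/(cos(pi/77) + 1) ≤ χ(Ḡ)=39 (both strict).

77*cos(pi/77)/(cos(pi/77) + 1)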